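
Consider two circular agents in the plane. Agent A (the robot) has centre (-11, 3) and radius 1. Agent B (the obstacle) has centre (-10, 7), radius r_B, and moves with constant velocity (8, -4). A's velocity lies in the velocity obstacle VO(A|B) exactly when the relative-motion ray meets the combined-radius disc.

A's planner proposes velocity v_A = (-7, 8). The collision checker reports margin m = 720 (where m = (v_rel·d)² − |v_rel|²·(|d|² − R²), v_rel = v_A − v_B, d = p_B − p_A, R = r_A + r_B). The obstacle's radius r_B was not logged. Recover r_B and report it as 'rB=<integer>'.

m = 720
d = (1, 4);  v_rel = (-15, 12),  |v_rel|² = 369
v_rel×d = (-15)·(4) − (12)·(1) = -72
since m = R²·369 − (-72)²:  R² = (5184 + 720) / 369 = 16
R = √16 = 4  ⇒  r_B = 4 − 1 = 3

rB=3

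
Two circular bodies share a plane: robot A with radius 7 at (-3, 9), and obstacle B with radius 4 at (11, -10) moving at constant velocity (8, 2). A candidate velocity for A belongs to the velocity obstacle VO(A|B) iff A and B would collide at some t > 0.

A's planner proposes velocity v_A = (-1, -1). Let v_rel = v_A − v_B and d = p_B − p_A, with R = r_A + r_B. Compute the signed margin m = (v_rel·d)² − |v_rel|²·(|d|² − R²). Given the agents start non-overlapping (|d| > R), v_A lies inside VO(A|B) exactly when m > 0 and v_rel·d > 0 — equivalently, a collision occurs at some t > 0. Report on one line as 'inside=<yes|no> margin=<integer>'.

d = (14, -19),  |d|² = 557;  R = 7+4 = 11,  c = 557−11² = 436
v_rel = (-9, -3),  |v_rel|² = 90;  v_rel·d = (-9)·(14) + (-3)·(-19) = -69
90·t² + 138·t + 436 = 0  ⇒  m = (-69)² − 90·436 = -34479
m = -34479 < 0,  v_rel·d = -69 < 0  ⇒  outside

inside=no margin=-34479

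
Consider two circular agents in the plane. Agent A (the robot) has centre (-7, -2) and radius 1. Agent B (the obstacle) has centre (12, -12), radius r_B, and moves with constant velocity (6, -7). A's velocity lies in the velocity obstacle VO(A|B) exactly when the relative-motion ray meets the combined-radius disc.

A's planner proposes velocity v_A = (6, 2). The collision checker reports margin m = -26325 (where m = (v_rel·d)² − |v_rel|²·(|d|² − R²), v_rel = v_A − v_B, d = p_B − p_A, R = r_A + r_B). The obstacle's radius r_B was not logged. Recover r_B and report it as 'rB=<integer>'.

m = -26325
d = (19, -10);  v_rel = (0, 9),  |v_rel|² = 81
v_rel×d = (0)·(-10) − (9)·(19) = -171
since m = R²·81 − (-171)²:  R² = (29241 + -26325) / 81 = 36
R = √36 = 6  ⇒  r_B = 6 − 1 = 5

rB=5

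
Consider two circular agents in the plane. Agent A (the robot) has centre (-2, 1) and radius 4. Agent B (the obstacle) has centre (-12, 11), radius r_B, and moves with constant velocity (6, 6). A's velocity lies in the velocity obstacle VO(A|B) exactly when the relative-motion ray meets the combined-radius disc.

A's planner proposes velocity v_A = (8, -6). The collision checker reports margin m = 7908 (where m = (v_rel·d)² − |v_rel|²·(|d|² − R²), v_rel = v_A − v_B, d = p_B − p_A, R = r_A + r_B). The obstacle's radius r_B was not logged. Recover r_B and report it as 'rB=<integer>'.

m = 7908
d = (-10, 10);  v_rel = (2, -12),  |v_rel|² = 148
v_rel×d = (2)·(10) − (-12)·(-10) = -100
since m = R²·148 − (-100)²:  R² = (10000 + 7908) / 148 = 121
R = √121 = 11  ⇒  r_B = 11 − 4 = 7

rB=7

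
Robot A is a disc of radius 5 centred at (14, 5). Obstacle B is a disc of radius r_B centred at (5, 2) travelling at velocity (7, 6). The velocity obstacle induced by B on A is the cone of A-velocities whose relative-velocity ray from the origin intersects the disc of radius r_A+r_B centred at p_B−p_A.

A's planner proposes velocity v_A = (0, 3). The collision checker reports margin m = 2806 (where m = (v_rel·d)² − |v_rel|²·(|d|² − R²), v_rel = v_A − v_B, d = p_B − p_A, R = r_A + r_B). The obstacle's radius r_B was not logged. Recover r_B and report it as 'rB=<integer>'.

m = 2806
d = (-9, -3);  v_rel = (-7, -3),  |v_rel|² = 58
v_rel×d = (-7)·(-3) − (-3)·(-9) = -6
since m = R²·58 − (-6)²:  R² = (36 + 2806) / 58 = 49
R = √49 = 7  ⇒  r_B = 7 − 5 = 2

rB=2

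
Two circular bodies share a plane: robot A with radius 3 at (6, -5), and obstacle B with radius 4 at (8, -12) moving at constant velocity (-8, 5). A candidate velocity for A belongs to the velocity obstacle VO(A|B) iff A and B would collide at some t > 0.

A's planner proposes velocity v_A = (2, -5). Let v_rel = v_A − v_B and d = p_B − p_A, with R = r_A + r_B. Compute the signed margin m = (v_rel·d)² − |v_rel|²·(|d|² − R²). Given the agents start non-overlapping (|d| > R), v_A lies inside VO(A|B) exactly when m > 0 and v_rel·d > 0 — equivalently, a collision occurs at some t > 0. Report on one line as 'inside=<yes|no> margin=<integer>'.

d = (2, -7),  |d|² = 53;  R = 3+4 = 7,  c = 53−7² = 4
v_rel = (10, -10),  |v_rel|² = 200;  v_rel·d = (10)·(2) + (-10)·(-7) = 90
200·t² − 180·t + 4 = 0  ⇒  m = 90² − 200·4 = 7300
m = 7300 > 0,  v_rel·d = 90 > 0  ⇒  inside

inside=yes margin=7300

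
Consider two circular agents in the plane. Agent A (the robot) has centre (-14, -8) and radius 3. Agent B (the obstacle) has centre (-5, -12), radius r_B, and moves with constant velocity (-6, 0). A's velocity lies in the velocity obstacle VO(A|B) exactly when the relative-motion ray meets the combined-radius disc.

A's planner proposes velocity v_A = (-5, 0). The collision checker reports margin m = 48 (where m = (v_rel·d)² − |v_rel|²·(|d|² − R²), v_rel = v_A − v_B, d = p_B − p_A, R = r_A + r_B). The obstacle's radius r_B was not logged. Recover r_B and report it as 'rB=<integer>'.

m = 48
d = (9, -4);  v_rel = (1, 0),  |v_rel|² = 1
v_rel×d = (1)·(-4) − (0)·(9) = -4
since m = R²·1 − (-4)²:  R² = (16 + 48) / 1 = 64
R = √64 = 8  ⇒  r_B = 8 − 3 = 5

rB=5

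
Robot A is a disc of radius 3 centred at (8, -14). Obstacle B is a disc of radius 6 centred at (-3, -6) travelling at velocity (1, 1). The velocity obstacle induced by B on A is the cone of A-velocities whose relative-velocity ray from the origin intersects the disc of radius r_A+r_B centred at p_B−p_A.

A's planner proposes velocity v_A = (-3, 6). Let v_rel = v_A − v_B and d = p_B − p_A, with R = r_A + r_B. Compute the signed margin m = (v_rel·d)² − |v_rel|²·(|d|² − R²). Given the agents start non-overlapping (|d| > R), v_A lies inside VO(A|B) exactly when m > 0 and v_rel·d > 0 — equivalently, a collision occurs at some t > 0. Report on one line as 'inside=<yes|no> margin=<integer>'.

d = (-11, 8),  |d|² = 185;  R = 3+6 = 9,  c = 185−9² = 104
v_rel = (-4, 5),  |v_rel|² = 41;  v_rel·d = (-4)·(-11) + (5)·(8) = 84
41·t² − 168·t + 104 = 0  ⇒  m = 84² − 41·104 = 2792
m = 2792 > 0,  v_rel·d = 84 > 0  ⇒  inside

inside=yes margin=2792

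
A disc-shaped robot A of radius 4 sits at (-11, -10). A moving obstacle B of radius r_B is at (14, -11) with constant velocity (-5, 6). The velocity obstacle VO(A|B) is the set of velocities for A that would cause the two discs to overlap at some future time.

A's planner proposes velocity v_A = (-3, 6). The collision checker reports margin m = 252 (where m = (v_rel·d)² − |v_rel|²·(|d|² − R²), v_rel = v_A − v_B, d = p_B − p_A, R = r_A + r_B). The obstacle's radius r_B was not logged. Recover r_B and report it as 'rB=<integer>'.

m = 252
d = (25, -1);  v_rel = (2, 0),  |v_rel|² = 4
v_rel×d = (2)·(-1) − (0)·(25) = -2
since m = R²·4 − (-2)²:  R² = (4 + 252) / 4 = 64
R = √64 = 8  ⇒  r_B = 8 − 4 = 4

rB=4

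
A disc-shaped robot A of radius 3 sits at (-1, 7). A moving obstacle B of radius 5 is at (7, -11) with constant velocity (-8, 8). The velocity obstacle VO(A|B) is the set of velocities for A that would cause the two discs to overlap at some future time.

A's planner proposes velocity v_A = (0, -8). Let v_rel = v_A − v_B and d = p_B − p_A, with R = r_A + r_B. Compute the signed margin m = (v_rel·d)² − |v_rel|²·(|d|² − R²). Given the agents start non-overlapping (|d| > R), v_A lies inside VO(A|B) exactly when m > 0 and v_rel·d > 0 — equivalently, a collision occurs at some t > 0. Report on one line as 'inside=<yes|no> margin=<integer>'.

d = (8, -18),  |d|² = 388;  R = 3+5 = 8,  c = 388−8² = 324
v_rel = (8, -16),  |v_rel|² = 320;  v_rel·d = (8)·(8) + (-16)·(-18) = 352
320·t² − 704·t + 324 = 0  ⇒  m = 352² − 320·324 = 20224
m = 20224 > 0,  v_rel·d = 352 > 0  ⇒  inside

inside=yes margin=20224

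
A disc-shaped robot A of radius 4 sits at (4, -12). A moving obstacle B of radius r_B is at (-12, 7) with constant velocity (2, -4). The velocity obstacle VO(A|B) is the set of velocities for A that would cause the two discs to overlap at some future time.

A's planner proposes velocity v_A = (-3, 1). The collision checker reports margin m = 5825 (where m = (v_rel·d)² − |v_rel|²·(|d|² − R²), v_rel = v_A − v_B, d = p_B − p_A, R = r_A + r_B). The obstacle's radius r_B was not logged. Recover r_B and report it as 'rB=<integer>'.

m = 5825
d = (-16, 19);  v_rel = (-5, 5),  |v_rel|² = 50
v_rel×d = (-5)·(19) − (5)·(-16) = -15
since m = R²·50 − (-15)²:  R² = (225 + 5825) / 50 = 121
R = √121 = 11  ⇒  r_B = 11 − 4 = 7

rB=7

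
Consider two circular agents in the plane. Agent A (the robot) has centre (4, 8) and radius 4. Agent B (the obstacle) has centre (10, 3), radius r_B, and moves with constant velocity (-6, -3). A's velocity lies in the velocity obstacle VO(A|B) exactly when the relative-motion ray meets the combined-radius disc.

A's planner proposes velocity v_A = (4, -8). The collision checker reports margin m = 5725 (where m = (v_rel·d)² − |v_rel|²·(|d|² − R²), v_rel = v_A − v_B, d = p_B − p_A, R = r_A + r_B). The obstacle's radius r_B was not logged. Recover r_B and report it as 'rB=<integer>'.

m = 5725
d = (6, -5);  v_rel = (10, -5),  |v_rel|² = 125
v_rel×d = (10)·(-5) − (-5)·(6) = -20
since m = R²·125 − (-20)²:  R² = (400 + 5725) / 125 = 49
R = √49 = 7  ⇒  r_B = 7 − 4 = 3

rB=3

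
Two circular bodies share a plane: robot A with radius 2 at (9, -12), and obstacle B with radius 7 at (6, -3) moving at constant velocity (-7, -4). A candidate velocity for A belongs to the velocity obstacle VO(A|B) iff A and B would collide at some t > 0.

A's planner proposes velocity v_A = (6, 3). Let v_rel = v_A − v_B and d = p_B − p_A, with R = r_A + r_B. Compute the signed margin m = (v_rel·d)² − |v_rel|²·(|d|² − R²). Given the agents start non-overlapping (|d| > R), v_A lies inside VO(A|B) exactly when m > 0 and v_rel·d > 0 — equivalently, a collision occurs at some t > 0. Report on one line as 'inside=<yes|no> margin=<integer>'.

d = (-3, 9),  |d|² = 90;  R = 2+7 = 9,  c = 90−9² = 9
v_rel = (13, 7),  |v_rel|² = 218;  v_rel·d = (13)·(-3) + (7)·(9) = 24
218·t² − 48·t + 9 = 0  ⇒  m = 24² − 218·9 = -1386
m = -1386 < 0,  v_rel·d = 24 > 0  ⇒  outside

inside=no margin=-1386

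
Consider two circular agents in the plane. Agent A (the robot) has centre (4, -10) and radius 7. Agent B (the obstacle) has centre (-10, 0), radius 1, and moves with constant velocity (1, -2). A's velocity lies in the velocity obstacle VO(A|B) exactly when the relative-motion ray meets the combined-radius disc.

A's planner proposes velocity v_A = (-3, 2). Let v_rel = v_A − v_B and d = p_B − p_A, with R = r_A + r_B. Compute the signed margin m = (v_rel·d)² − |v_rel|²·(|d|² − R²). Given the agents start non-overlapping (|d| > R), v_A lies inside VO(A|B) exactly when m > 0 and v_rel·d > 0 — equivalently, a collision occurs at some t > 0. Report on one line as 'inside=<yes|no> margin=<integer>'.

d = (-14, 10),  |d|² = 296;  R = 7+1 = 8,  c = 296−8² = 232
v_rel = (-4, 4),  |v_rel|² = 32;  v_rel·d = (-4)·(-14) + (4)·(10) = 96
32·t² − 192·t + 232 = 0  ⇒  m = 96² − 32·232 = 1792
m = 1792 > 0,  v_rel·d = 96 > 0  ⇒  inside

inside=yes margin=1792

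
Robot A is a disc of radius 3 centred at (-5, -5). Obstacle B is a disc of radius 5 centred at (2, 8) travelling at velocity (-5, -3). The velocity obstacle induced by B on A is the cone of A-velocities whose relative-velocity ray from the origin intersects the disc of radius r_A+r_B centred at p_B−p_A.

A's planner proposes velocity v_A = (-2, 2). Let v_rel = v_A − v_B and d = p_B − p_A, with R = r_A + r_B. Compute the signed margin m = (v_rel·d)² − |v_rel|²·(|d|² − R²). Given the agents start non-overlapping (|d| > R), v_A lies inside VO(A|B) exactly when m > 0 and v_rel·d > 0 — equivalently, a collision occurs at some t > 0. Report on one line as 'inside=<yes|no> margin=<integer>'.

d = (7, 13),  |d|² = 218;  R = 3+5 = 8,  c = 218−8² = 154
v_rel = (3, 5),  |v_rel|² = 34;  v_rel·d = (3)·(7) + (5)·(13) = 86
34·t² − 172·t + 154 = 0  ⇒  m = 86² − 34·154 = 2160
m = 2160 > 0,  v_rel·d = 86 > 0  ⇒  inside

inside=yes margin=2160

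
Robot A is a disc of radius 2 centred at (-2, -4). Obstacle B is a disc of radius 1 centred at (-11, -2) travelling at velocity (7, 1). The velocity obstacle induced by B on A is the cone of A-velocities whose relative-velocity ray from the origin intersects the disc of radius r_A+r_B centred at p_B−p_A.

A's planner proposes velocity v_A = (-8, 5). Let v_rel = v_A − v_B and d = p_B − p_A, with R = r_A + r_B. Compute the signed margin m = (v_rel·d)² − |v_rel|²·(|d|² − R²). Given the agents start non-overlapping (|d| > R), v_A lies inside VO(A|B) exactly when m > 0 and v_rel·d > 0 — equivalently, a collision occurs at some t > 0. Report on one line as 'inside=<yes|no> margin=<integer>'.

d = (-9, 2),  |d|² = 85;  R = 2+1 = 3,  c = 85−3² = 76
v_rel = (-15, 4),  |v_rel|² = 241;  v_rel·d = (-15)·(-9) + (4)·(2) = 143
241·t² − 286·t + 76 = 0  ⇒  m = 143² − 241·76 = 2133
m = 2133 > 0,  v_rel·d = 143 > 0  ⇒  inside

inside=yes margin=2133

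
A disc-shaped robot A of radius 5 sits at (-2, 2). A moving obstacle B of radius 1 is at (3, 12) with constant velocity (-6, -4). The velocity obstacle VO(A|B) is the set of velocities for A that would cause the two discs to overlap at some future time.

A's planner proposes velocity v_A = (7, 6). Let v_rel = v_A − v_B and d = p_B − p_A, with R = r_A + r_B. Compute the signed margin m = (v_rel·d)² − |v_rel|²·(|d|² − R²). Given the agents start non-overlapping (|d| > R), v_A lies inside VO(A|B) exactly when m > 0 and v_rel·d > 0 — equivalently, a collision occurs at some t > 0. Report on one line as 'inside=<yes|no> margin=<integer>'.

d = (5, 10),  |d|² = 125;  R = 5+1 = 6,  c = 125−6² = 89
v_rel = (13, 10),  |v_rel|² = 269;  v_rel·d = (13)·(5) + (10)·(10) = 165
269·t² − 330·t + 89 = 0  ⇒  m = 165² − 269·89 = 3284
m = 3284 > 0,  v_rel·d = 165 > 0  ⇒  inside

inside=yes margin=3284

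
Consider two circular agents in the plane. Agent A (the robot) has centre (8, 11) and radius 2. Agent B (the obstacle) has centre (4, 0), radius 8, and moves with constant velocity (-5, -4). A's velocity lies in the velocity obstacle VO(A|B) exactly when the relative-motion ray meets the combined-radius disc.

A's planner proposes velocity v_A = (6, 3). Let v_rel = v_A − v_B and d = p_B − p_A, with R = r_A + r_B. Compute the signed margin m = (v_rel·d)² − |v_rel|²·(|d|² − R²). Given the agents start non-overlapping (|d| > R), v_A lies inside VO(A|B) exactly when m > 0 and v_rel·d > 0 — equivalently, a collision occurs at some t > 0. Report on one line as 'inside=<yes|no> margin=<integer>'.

d = (-4, -11),  |d|² = 137;  R = 2+8 = 10,  c = 137−10² = 37
v_rel = (11, 7),  |v_rel|² = 170;  v_rel·d = (11)·(-4) + (7)·(-11) = -121
170·t² + 242·t + 37 = 0  ⇒  m = (-121)² − 170·37 = 8351
m = 8351 > 0,  v_rel·d = -121 < 0  ⇒  outside

inside=no margin=8351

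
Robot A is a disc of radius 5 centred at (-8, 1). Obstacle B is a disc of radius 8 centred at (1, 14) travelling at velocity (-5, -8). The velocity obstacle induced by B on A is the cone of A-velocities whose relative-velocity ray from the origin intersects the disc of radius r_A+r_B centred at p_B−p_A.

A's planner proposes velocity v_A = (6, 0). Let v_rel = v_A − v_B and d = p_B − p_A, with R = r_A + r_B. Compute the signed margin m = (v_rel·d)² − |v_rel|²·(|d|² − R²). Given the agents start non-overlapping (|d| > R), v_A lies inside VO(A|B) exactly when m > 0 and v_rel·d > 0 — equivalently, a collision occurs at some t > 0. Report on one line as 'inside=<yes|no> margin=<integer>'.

d = (9, 13),  |d|² = 250;  R = 5+8 = 13,  c = 250−13² = 81
v_rel = (11, 8),  |v_rel|² = 185;  v_rel·d = (11)·(9) + (8)·(13) = 203
185·t² − 406·t + 81 = 0  ⇒  m = 203² − 185·81 = 26224
m = 26224 > 0,  v_rel·d = 203 > 0  ⇒  inside

inside=yes margin=26224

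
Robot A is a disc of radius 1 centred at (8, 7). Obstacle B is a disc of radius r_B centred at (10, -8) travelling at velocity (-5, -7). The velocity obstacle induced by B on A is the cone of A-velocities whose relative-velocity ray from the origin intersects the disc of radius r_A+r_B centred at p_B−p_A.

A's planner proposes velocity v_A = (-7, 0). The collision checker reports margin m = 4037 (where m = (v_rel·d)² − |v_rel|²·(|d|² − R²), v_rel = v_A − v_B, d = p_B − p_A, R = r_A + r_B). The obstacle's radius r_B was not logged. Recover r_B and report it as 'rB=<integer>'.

m = 4037
d = (2, -15);  v_rel = (-2, 7),  |v_rel|² = 53
v_rel×d = (-2)·(-15) − (7)·(2) = 16
since m = R²·53 − 16²:  R² = (256 + 4037) / 53 = 81
R = √81 = 9  ⇒  r_B = 9 − 1 = 8

rB=8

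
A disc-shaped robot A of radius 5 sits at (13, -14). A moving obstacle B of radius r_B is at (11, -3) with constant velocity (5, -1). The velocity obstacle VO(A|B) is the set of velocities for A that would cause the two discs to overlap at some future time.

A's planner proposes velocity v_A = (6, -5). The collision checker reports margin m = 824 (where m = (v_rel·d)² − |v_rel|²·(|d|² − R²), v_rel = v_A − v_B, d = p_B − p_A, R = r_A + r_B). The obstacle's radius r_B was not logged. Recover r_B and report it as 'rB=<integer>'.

m = 824
d = (-2, 11);  v_rel = (1, -4),  |v_rel|² = 17
v_rel×d = (1)·(11) − (-4)·(-2) = 3
since m = R²·17 − 3²:  R² = (9 + 824) / 17 = 49
R = √49 = 7  ⇒  r_B = 7 − 5 = 2

rB=2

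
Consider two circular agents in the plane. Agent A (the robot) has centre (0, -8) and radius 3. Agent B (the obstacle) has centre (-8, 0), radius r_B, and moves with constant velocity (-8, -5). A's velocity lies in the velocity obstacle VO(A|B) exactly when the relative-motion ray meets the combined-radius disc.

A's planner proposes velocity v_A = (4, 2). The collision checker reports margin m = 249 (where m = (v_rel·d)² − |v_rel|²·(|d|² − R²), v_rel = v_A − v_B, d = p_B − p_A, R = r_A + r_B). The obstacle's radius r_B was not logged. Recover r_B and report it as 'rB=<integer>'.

m = 249
d = (-8, 8);  v_rel = (12, 7),  |v_rel|² = 193
v_rel×d = (12)·(8) − (7)·(-8) = 152
since m = R²·193 − 152²:  R² = (23104 + 249) / 193 = 121
R = √121 = 11  ⇒  r_B = 11 − 3 = 8

rB=8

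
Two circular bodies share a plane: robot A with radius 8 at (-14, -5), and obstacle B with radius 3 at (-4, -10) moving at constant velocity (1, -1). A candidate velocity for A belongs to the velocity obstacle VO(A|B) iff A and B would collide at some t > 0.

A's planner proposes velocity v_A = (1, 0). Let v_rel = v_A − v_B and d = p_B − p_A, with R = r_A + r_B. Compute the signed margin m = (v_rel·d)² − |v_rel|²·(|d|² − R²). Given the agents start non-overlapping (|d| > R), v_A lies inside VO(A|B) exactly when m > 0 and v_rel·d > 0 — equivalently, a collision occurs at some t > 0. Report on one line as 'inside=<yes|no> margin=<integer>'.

d = (10, -5),  |d|² = 125;  R = 8+3 = 11,  c = 125−11² = 4
v_rel = (0, 1),  |v_rel|² = 1;  v_rel·d = (0)·(10) + (1)·(-5) = -5
1·t² + 10·t + 4 = 0  ⇒  m = (-5)² − 1·4 = 21
m = 21 > 0,  v_rel·d = -5 < 0  ⇒  outside

inside=no margin=21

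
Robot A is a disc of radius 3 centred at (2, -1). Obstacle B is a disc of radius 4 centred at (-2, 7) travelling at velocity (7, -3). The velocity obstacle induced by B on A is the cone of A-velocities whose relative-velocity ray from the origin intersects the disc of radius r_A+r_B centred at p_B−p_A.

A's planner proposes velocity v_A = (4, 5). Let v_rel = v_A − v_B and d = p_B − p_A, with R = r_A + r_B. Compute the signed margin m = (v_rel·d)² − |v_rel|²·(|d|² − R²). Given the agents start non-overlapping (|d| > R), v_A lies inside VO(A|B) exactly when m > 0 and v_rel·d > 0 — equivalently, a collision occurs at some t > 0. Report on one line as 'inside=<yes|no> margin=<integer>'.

d = (-4, 8),  |d|² = 80;  R = 3+4 = 7,  c = 80−7² = 31
v_rel = (-3, 8),  |v_rel|² = 73;  v_rel·d = (-3)·(-4) + (8)·(8) = 76
73·t² − 152·t + 31 = 0  ⇒  m = 76² − 73·31 = 3513
m = 3513 > 0,  v_rel·d = 76 > 0  ⇒  inside

inside=yes margin=3513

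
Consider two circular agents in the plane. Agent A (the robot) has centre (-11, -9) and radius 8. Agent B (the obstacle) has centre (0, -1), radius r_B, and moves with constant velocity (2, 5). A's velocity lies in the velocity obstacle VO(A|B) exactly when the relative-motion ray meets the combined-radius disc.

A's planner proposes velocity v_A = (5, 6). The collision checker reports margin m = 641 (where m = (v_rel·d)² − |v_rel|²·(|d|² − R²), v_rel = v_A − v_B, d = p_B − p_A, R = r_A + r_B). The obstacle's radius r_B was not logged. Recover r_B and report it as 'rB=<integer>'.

m = 641
d = (11, 8);  v_rel = (3, 1),  |v_rel|² = 10
v_rel×d = (3)·(8) − (1)·(11) = 13
since m = R²·10 − 13²:  R² = (169 + 641) / 10 = 81
R = √81 = 9  ⇒  r_B = 9 − 8 = 1

rB=1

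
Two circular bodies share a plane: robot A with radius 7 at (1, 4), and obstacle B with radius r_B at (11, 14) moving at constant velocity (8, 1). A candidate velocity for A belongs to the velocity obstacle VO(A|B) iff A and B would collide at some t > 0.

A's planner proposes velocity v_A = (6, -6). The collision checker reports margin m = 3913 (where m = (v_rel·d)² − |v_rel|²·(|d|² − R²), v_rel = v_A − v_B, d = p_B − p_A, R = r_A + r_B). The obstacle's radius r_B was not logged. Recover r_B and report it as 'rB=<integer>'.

m = 3913
d = (10, 10);  v_rel = (-2, -7),  |v_rel|² = 53
v_rel×d = (-2)·(10) − (-7)·(10) = 50
since m = R²·53 − 50²:  R² = (2500 + 3913) / 53 = 121
R = √121 = 11  ⇒  r_B = 11 − 7 = 4

rB=4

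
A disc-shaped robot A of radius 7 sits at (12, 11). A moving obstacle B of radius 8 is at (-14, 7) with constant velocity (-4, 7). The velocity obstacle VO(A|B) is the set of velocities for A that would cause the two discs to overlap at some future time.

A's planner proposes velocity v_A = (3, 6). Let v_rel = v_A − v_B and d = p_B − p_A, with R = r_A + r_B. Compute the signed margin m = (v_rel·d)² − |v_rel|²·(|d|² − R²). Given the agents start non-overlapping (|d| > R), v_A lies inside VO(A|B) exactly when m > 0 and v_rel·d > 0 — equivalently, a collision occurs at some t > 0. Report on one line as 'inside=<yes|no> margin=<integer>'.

d = (-26, -4),  |d|² = 692;  R = 7+8 = 15,  c = 692−15² = 467
v_rel = (7, -1),  |v_rel|² = 50;  v_rel·d = (7)·(-26) + (-1)·(-4) = -178
50·t² + 356·t + 467 = 0  ⇒  m = (-178)² − 50·467 = 8334
m = 8334 > 0,  v_rel·d = -178 < 0  ⇒  outside

inside=no margin=8334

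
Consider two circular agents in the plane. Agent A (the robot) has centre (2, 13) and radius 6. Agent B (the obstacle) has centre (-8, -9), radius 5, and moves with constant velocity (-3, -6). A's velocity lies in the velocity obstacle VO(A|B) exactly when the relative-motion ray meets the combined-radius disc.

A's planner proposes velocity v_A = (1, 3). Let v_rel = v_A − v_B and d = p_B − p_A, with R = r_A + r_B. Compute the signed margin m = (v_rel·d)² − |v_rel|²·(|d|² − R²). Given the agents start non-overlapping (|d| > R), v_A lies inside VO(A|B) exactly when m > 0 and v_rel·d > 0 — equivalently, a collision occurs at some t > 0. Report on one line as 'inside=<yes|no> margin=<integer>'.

d = (-10, -22),  |d|² = 584;  R = 6+5 = 11,  c = 584−11² = 463
v_rel = (4, 9),  |v_rel|² = 97;  v_rel·d = (4)·(-10) + (9)·(-22) = -238
97·t² + 476·t + 463 = 0  ⇒  m = (-238)² − 97·463 = 11733
m = 11733 > 0,  v_rel·d = -238 < 0  ⇒  outside

inside=no margin=11733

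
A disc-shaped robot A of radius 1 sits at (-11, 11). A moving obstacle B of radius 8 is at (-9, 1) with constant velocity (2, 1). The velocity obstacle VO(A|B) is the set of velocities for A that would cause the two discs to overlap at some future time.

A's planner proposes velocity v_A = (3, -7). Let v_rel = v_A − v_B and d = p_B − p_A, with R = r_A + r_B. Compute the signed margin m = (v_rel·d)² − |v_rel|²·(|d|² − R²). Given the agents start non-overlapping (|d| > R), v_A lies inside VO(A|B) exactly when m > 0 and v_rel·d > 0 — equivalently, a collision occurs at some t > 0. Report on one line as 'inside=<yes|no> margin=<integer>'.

d = (2, -10),  |d|² = 104;  R = 1+8 = 9,  c = 104−9² = 23
v_rel = (1, -8),  |v_rel|² = 65;  v_rel·d = (1)·(2) + (-8)·(-10) = 82
65·t² − 164·t + 23 = 0  ⇒  m = 82² − 65·23 = 5229
m = 5229 > 0,  v_rel·d = 82 > 0  ⇒  inside

inside=yes margin=5229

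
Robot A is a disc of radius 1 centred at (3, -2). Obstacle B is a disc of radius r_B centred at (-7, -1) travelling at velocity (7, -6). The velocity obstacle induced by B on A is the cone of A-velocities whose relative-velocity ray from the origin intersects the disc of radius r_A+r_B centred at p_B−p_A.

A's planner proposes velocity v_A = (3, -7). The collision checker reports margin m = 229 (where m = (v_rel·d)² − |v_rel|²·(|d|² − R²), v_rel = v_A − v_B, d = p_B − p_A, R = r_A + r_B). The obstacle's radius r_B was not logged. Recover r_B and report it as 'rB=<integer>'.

m = 229
d = (-10, 1);  v_rel = (-4, -1),  |v_rel|² = 17
v_rel×d = (-4)·(1) − (-1)·(-10) = -14
since m = R²·17 − (-14)²:  R² = (196 + 229) / 17 = 25
R = √25 = 5  ⇒  r_B = 5 − 1 = 4

rB=4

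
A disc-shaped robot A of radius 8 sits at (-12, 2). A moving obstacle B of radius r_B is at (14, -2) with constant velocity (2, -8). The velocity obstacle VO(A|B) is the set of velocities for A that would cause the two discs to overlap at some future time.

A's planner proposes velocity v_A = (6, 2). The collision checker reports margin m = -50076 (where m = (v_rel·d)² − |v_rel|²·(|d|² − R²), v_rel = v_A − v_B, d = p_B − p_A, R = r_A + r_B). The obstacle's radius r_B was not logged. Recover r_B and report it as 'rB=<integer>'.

m = -50076
d = (26, -4);  v_rel = (4, 10),  |v_rel|² = 116
v_rel×d = (4)·(-4) − (10)·(26) = -276
since m = R²·116 − (-276)²:  R² = (76176 + -50076) / 116 = 225
R = √225 = 15  ⇒  r_B = 15 − 8 = 7

rB=7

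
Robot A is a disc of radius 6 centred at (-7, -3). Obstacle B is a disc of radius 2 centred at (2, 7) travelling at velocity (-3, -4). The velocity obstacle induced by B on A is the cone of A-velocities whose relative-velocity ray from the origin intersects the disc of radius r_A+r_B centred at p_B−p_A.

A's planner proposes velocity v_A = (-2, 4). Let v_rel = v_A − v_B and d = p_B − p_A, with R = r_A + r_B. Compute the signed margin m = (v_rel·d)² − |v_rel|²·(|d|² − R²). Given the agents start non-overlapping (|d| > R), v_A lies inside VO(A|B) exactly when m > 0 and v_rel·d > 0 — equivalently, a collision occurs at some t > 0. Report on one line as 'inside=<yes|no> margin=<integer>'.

d = (9, 10),  |d|² = 181;  R = 6+2 = 8,  c = 181−8² = 117
v_rel = (1, 8),  |v_rel|² = 65;  v_rel·d = (1)·(9) + (8)·(10) = 89
65·t² − 178·t + 117 = 0  ⇒  m = 89² − 65·117 = 316
m = 316 > 0,  v_rel·d = 89 > 0  ⇒  inside

inside=yes margin=316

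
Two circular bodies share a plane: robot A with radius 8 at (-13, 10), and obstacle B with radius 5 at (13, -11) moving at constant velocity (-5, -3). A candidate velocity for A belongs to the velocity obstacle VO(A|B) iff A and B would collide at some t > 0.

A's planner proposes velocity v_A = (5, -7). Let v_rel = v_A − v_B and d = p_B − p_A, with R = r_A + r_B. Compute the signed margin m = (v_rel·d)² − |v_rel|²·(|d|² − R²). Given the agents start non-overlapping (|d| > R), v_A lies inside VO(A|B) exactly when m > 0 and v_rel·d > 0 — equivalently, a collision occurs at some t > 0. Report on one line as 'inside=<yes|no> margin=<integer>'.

d = (26, -21),  |d|² = 1117;  R = 8+5 = 13,  c = 1117−13² = 948
v_rel = (10, -4),  |v_rel|² = 116;  v_rel·d = (10)·(26) + (-4)·(-21) = 344
116·t² − 688·t + 948 = 0  ⇒  m = 344² − 116·948 = 8368
m = 8368 > 0,  v_rel·d = 344 > 0  ⇒  inside

inside=yes margin=8368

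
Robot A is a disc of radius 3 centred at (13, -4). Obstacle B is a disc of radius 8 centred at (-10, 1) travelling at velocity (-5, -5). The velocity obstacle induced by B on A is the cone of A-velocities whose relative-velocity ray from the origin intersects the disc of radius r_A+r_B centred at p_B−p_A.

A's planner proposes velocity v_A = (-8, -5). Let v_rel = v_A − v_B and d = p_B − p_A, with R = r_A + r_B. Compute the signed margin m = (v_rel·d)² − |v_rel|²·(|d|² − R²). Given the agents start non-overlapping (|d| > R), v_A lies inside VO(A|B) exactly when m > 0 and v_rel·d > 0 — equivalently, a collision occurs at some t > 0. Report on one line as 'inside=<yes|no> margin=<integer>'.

d = (-23, 5),  |d|² = 554;  R = 3+8 = 11,  c = 554−11² = 433
v_rel = (-3, 0),  |v_rel|² = 9;  v_rel·d = (-3)·(-23) + (0)·(5) = 69
9·t² − 138·t + 433 = 0  ⇒  m = 69² − 9·433 = 864
m = 864 > 0,  v_rel·d = 69 > 0  ⇒  inside

inside=yes margin=864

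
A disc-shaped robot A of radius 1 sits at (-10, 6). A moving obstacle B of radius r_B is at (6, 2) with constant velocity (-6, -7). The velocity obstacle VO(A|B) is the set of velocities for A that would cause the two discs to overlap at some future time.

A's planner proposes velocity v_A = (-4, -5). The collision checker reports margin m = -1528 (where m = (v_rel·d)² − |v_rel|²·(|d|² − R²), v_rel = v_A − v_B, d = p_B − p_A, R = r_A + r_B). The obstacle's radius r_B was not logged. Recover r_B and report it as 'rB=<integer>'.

m = -1528
d = (16, -4);  v_rel = (2, 2),  |v_rel|² = 8
v_rel×d = (2)·(-4) − (2)·(16) = -40
since m = R²·8 − (-40)²:  R² = (1600 + -1528) / 8 = 9
R = √9 = 3  ⇒  r_B = 3 − 1 = 2

rB=2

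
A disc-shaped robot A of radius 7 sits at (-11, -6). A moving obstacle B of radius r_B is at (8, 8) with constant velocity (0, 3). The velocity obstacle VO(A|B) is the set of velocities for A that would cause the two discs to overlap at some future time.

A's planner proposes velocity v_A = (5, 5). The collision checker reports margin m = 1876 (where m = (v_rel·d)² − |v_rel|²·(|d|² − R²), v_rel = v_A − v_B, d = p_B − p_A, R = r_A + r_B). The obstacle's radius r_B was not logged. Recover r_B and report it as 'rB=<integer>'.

m = 1876
d = (19, 14);  v_rel = (5, 2),  |v_rel|² = 29
v_rel×d = (5)·(14) − (2)·(19) = 32
since m = R²·29 − 32²:  R² = (1024 + 1876) / 29 = 100
R = √100 = 10  ⇒  r_B = 10 − 7 = 3

rB=3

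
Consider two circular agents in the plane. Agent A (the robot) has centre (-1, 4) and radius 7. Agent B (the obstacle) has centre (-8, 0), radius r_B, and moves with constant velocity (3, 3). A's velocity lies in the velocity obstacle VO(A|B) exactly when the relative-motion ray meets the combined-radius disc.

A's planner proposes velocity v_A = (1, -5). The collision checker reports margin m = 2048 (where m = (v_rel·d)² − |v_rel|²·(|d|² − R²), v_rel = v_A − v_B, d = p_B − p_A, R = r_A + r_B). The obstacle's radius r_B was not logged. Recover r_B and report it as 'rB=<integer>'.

m = 2048
d = (-7, -4);  v_rel = (-2, -8),  |v_rel|² = 68
v_rel×d = (-2)·(-4) − (-8)·(-7) = -48
since m = R²·68 − (-48)²:  R² = (2304 + 2048) / 68 = 64
R = √64 = 8  ⇒  r_B = 8 − 7 = 1

rB=1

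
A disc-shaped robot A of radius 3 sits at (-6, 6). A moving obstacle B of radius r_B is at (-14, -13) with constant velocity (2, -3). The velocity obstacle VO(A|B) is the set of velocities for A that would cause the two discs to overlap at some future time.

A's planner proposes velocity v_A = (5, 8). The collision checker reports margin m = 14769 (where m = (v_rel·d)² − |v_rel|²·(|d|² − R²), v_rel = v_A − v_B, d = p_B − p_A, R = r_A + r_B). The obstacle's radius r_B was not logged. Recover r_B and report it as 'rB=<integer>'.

m = 14769
d = (-8, -19);  v_rel = (3, 11),  |v_rel|² = 130
v_rel×d = (3)·(-19) − (11)·(-8) = 31
since m = R²·130 − 31²:  R² = (961 + 14769) / 130 = 121
R = √121 = 11  ⇒  r_B = 11 − 3 = 8

rB=8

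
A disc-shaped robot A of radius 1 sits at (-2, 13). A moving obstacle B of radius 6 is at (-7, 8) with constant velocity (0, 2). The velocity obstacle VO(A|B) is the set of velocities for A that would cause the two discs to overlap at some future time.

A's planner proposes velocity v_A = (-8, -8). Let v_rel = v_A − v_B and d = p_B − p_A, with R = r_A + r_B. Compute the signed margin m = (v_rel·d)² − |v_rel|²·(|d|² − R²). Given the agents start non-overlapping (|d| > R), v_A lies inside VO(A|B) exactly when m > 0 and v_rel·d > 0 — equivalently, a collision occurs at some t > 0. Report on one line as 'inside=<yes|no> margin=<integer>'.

d = (-5, -5),  |d|² = 50;  R = 1+6 = 7,  c = 50−7² = 1
v_rel = (-8, -10),  |v_rel|² = 164;  v_rel·d = (-8)·(-5) + (-10)·(-5) = 90
164·t² − 180·t + 1 = 0  ⇒  m = 90² − 164·1 = 7936
m = 7936 > 0,  v_rel·d = 90 > 0  ⇒  inside

inside=yes margin=7936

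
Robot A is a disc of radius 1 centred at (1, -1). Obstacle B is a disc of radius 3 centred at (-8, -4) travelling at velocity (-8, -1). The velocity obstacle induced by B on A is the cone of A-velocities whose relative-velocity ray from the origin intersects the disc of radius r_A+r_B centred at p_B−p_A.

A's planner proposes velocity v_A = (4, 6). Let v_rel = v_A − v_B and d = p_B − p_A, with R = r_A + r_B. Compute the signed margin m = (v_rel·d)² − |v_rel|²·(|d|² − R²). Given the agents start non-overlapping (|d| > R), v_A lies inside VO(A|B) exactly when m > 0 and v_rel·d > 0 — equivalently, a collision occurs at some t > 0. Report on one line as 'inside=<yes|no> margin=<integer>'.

d = (-9, -3),  |d|² = 90;  R = 1+3 = 4,  c = 90−4² = 74
v_rel = (12, 7),  |v_rel|² = 193;  v_rel·d = (12)·(-9) + (7)·(-3) = -129
193·t² + 258·t + 74 = 0  ⇒  m = (-129)² − 193·74 = 2359
m = 2359 > 0,  v_rel·d = -129 < 0  ⇒  outside

inside=no margin=2359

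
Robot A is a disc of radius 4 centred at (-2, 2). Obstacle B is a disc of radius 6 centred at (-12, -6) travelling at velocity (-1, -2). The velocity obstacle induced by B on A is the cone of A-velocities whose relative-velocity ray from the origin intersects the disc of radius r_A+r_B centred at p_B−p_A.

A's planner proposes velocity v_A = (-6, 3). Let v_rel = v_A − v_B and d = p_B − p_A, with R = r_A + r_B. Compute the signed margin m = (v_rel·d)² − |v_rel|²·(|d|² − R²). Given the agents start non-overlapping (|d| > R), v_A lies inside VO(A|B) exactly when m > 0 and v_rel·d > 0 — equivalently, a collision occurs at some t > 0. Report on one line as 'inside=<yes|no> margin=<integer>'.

d = (-10, -8),  |d|² = 164;  R = 4+6 = 10,  c = 164−10² = 64
v_rel = (-5, 5),  |v_rel|² = 50;  v_rel·d = (-5)·(-10) + (5)·(-8) = 10
50·t² − 20·t + 64 = 0  ⇒  m = 10² − 50·64 = -3100
m = -3100 < 0,  v_rel·d = 10 > 0  ⇒  outside

inside=no margin=-3100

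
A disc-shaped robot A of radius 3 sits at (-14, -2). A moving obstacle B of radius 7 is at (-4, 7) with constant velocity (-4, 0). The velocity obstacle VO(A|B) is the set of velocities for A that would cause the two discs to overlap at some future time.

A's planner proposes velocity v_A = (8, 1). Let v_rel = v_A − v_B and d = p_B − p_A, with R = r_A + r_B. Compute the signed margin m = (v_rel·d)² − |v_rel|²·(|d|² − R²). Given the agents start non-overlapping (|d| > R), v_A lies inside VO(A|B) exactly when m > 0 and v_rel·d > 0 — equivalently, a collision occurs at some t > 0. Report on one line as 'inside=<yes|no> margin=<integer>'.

d = (10, 9),  |d|² = 181;  R = 3+7 = 10,  c = 181−10² = 81
v_rel = (12, 1),  |v_rel|² = 145;  v_rel·d = (12)·(10) + (1)·(9) = 129
145·t² − 258·t + 81 = 0  ⇒  m = 129² − 145·81 = 4896
m = 4896 > 0,  v_rel·d = 129 > 0  ⇒  inside

inside=yes margin=4896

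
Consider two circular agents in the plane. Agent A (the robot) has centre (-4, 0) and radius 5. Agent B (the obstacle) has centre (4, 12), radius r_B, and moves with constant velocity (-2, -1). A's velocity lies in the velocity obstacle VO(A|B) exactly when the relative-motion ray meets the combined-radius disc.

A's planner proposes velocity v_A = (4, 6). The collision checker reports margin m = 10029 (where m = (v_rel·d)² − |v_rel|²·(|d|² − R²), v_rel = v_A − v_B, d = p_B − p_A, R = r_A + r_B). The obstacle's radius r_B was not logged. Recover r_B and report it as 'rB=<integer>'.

m = 10029
d = (8, 12);  v_rel = (6, 7),  |v_rel|² = 85
v_rel×d = (6)·(12) − (7)·(8) = 16
since m = R²·85 − 16²:  R² = (256 + 10029) / 85 = 121
R = √121 = 11  ⇒  r_B = 11 − 5 = 6

rB=6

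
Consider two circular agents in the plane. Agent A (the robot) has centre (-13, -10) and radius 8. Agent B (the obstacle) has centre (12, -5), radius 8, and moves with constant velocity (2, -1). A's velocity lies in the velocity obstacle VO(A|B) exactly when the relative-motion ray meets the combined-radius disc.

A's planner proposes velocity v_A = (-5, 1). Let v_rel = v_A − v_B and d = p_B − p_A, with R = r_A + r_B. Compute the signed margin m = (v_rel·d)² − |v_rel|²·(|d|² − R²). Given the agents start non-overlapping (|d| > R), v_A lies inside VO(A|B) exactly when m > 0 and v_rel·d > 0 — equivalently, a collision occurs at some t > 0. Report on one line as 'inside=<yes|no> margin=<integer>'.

d = (25, 5),  |d|² = 650;  R = 8+8 = 16,  c = 650−16² = 394
v_rel = (-7, 2),  |v_rel|² = 53;  v_rel·d = (-7)·(25) + (2)·(5) = -165
53·t² + 330·t + 394 = 0  ⇒  m = (-165)² − 53·394 = 6343
m = 6343 > 0,  v_rel·d = -165 < 0  ⇒  outside

inside=no margin=6343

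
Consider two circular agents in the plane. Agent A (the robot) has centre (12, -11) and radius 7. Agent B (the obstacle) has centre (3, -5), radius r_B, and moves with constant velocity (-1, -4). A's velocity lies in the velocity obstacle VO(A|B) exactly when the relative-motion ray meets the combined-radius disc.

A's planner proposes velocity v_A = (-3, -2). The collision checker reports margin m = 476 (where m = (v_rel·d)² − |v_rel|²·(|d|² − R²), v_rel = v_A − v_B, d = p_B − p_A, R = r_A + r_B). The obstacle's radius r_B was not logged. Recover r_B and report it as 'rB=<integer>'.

m = 476
d = (-9, 6);  v_rel = (-2, 2),  |v_rel|² = 8
v_rel×d = (-2)·(6) − (2)·(-9) = 6
since m = R²·8 − 6²:  R² = (36 + 476) / 8 = 64
R = √64 = 8  ⇒  r_B = 8 − 7 = 1

rB=1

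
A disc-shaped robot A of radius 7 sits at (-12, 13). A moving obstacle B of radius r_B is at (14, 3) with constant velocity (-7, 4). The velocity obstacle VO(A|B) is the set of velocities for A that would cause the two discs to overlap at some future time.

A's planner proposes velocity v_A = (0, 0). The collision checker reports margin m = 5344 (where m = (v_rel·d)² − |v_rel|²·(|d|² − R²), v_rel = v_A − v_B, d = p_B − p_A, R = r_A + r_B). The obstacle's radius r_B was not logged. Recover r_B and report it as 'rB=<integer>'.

m = 5344
d = (26, -10);  v_rel = (7, -4),  |v_rel|² = 65
v_rel×d = (7)·(-10) − (-4)·(26) = 34
since m = R²·65 − 34²:  R² = (1156 + 5344) / 65 = 100
R = √100 = 10  ⇒  r_B = 10 − 7 = 3

rB=3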